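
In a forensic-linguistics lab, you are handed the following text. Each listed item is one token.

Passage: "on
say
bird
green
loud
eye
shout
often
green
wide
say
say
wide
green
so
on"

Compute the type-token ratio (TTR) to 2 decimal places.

0.63

N = 16 tokens, V = 10 types.
TTR = V / N = 10 / 16 = 0.63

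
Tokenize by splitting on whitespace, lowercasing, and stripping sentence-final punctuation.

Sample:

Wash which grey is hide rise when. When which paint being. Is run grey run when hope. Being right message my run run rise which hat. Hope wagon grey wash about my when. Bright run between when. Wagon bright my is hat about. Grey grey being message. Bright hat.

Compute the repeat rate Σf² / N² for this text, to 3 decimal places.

Frequencies: grey:5, when:5, run:5, which:3, is:3, being:3, my:3, hat:3, bright:3, wash:2, rise:2, hope:2, message:2, wagon:2, about:2, hide:1, paint:1, right:1, between:1
Σf² = 157; N² = 2401
Repeat rate = 157 / 2401 = 0.065

0.065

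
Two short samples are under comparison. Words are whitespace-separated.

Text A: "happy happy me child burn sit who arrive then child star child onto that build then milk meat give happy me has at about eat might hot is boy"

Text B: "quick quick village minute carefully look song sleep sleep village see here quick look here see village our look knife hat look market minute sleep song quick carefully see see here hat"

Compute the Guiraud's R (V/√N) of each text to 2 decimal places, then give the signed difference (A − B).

A: V=23, N=29, R=4.27
B: V=13, N=32, R=2.30
Difference = 4.27 − 2.30 = 1.97

1.97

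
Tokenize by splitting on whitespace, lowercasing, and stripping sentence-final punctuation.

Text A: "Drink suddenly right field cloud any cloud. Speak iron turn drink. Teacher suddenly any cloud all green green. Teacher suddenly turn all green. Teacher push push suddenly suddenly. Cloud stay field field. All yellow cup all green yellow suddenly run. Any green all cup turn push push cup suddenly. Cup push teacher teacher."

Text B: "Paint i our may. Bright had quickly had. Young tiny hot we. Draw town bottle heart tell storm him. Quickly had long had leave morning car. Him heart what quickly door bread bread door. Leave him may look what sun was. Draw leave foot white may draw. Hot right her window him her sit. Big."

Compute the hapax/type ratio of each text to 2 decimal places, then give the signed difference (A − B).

-0.37

A: hapax=5, V=17, ratio=0.29
B: hapax=23, V=35, ratio=0.66
Difference = 0.29 − 0.66 = -0.37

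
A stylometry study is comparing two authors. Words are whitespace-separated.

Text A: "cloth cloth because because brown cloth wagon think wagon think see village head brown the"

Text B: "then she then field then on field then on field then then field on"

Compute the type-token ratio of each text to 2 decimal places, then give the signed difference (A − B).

0.31

TTR(A) = 9/15 = 0.60
TTR(B) = 4/14 = 0.29
Difference = 0.60 − 0.29 = 0.31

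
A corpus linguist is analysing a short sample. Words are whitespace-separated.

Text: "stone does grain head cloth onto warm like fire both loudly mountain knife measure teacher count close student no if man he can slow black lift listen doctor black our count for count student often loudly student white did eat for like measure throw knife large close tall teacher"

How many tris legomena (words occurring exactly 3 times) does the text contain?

2

Frequencies: count:3, student:3, like:2, loudly:2, knife:2, measure:2, teacher:2, close:2, black:2, for:2, stone:1, does:1, grain:1, head:1, cloth:1, onto:1, warm:1, fire:1, both:1, mountain:1, … (17 more, each freq 1)
Words with frequency 3: count, student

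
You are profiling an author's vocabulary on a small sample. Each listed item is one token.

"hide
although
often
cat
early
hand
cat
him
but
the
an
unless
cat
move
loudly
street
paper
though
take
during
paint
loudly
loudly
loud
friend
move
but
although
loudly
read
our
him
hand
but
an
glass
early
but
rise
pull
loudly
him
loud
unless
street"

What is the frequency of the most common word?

Frequencies: loudly:5, but:4, cat:3, him:3, although:2, early:2, hand:2, an:2, unless:2, move:2, street:2, loud:2, hide:1, often:1, the:1, paper:1, though:1, take:1, during:1, paint:1, … (6 more, each freq 1)
Most common: 'loudly' with frequency 5.

5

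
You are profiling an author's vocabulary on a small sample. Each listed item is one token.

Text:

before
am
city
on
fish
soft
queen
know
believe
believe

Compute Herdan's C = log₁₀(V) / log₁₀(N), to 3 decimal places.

0.954

N = 10, V = 9.
log₁₀(V) = 0.954243, log₁₀(N) = 1.000000
C = 0.954243 / 1.000000 = 0.954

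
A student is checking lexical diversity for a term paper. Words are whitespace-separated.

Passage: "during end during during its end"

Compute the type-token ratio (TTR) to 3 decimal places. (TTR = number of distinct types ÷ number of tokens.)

N = 6 tokens, V = 3 types.
TTR = V / N = 3 / 6 = 0.500

0.500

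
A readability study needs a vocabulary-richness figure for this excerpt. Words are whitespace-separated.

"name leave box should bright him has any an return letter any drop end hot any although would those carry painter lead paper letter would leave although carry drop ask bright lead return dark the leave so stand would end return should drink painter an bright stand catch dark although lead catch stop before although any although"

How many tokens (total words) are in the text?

57

Tokens: name, leave, box, should, bright, him, has, any, an, return, letter, any, drop, end, hot, any, although, would, those, carry, painter, lead, paper, letter, would, leave, although, carry, drop, ask, bright, lead, return, dark, the, leave, so, stand, would, end, return, should, drink, painter, an, bright, stand, catch, dark, although, lead, catch, stop, before, although, any, although
N = 57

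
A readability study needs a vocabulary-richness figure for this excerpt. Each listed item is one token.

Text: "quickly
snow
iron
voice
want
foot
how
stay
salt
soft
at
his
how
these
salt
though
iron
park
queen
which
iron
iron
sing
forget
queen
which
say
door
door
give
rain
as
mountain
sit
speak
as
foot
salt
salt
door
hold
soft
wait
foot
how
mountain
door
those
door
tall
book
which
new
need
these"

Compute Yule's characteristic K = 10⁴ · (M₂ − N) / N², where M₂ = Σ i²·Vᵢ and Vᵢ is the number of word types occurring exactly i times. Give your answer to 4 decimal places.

238.0165

Frequencies: door:5, iron:4, salt:4, foot:3, how:3, which:3, soft:2, these:2, queen:2, as:2, mountain:2, quickly:1, snow:1, voice:1, want:1, stay:1, at:1, his:1, though:1, park:1, … (14 more, each freq 1)
N = 55. Frequency spectrum: V_1=23, V_2=5, V_3=3, V_4=2, V_5=1
M₂ = 1²·23 + 2²·5 + 3²·3 + 4²·2 + 5²·1 = 127
K = 10000 × (127 − 55) / 55² = 238.0165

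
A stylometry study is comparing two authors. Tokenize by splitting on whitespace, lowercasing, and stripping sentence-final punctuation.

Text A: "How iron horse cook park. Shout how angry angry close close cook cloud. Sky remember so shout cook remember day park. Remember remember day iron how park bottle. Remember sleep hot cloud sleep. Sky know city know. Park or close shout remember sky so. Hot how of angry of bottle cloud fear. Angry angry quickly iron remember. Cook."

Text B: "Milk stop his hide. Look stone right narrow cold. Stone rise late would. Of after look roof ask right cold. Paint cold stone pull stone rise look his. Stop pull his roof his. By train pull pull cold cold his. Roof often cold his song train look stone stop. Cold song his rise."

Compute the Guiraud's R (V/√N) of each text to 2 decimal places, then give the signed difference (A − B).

A: V=22, N=58, R=2.89
B: V=22, N=53, R=3.02
Difference = 2.89 − 3.02 = -0.13

-0.13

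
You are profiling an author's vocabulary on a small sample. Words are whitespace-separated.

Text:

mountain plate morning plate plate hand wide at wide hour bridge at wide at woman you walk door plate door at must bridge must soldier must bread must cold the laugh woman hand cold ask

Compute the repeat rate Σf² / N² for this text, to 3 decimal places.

0.071

Frequencies: plate:4, at:4, must:4, wide:3, hand:2, bridge:2, woman:2, door:2, cold:2, mountain:1, morning:1, hour:1, you:1, walk:1, soldier:1, bread:1, the:1, laugh:1, ask:1
Σf² = 87; N² = 1225
Repeat rate = 87 / 1225 = 0.071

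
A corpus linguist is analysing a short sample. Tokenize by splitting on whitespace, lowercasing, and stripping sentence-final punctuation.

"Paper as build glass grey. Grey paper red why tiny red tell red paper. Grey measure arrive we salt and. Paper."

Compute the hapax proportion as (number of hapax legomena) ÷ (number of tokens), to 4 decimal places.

Frequencies: paper:4, grey:3, red:3, as:1, build:1, glass:1, why:1, tiny:1, tell:1, measure:1, arrive:1, we:1, salt:1, and:1
Hapax count = 11; token count = 21.
Ratio = 11 / 21 = 0.5238

0.5238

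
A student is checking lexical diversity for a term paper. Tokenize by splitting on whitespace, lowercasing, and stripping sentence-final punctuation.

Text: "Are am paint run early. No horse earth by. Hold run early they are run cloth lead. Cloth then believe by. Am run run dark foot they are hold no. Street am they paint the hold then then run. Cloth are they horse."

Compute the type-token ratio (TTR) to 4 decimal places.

N = 43 tokens, V = 19 types.
TTR = V / N = 19 / 43 = 0.4419

0.4419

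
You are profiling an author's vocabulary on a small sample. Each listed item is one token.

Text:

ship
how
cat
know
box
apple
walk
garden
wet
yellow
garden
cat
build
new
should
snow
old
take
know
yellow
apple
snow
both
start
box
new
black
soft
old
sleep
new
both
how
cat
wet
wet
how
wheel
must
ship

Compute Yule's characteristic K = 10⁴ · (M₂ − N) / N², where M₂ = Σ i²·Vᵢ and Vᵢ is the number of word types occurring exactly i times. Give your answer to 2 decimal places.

Frequencies: how:3, cat:3, wet:3, new:3, ship:2, know:2, box:2, apple:2, garden:2, yellow:2, snow:2, old:2, both:2, walk:1, build:1, should:1, take:1, start:1, black:1, soft:1, … (3 more, each freq 1)
N = 40. Frequency spectrum: V_1=10, V_2=9, V_3=4
M₂ = 1²·10 + 2²·9 + 3²·4 = 82
K = 10000 × (82 − 40) / 40² = 262.50

262.50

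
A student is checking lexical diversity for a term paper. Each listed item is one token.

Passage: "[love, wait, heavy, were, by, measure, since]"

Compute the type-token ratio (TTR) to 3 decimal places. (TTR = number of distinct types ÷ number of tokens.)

1.000

N = 7 tokens, V = 7 types.
TTR = V / N = 7 / 7 = 1.000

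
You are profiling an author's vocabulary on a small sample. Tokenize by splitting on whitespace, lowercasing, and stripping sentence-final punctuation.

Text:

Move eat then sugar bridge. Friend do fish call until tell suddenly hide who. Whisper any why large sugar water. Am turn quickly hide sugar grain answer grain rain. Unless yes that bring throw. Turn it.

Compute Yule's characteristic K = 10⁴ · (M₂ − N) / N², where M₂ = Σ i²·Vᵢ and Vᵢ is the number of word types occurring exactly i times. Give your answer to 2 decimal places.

92.59

Frequencies: sugar:3, hide:2, turn:2, grain:2, move:1, eat:1, then:1, bridge:1, friend:1, do:1, fish:1, call:1, until:1, tell:1, suddenly:1, who:1, whisper:1, any:1, why:1, large:1, … (11 more, each freq 1)
N = 36. Frequency spectrum: V_1=27, V_2=3, V_3=1
M₂ = 1²·27 + 2²·3 + 3²·1 = 48
K = 10000 × (48 − 36) / 36² = 92.59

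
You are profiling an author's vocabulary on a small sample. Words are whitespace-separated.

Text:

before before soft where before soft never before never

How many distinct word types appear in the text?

Distinct types: {before, never, soft, where}
V = 4

4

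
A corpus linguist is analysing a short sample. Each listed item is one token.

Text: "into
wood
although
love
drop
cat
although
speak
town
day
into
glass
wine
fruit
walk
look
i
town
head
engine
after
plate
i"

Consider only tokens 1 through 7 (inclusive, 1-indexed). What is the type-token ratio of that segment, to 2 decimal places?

0.86

Segment tokens 1–7: into, wood, although, love, drop, cat, although
Segment N = 7, segment V = 6.
TTR = 6 / 7 = 0.86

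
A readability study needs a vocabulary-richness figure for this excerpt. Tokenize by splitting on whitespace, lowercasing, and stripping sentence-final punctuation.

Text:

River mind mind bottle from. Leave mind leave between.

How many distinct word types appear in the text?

Distinct types: {between, bottle, from, leave, mind, river}
V = 6

6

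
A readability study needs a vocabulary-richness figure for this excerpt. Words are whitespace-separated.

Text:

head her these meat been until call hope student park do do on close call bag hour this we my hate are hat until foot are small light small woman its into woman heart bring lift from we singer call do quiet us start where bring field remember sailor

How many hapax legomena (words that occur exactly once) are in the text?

Frequencies: call:3, do:3, until:2, we:2, are:2, small:2, woman:2, bring:2, head:1, her:1, these:1, meat:1, been:1, hope:1, student:1, park:1, on:1, close:1, bag:1, hour:1, … (19 more, each freq 1)
Hapax (freq=1): bag, been, close, field, foot, from, hat, hate, head, heart, her, hope, hour, into, its, lift, light, meat, my, on, park, quiet, remember, sailor, singer, start, student, these, this, us, where

31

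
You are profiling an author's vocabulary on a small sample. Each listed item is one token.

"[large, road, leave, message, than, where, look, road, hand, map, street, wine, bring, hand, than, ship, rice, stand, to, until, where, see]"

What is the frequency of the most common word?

2

Frequencies: road:2, than:2, where:2, hand:2, large:1, leave:1, message:1, look:1, map:1, street:1, wine:1, bring:1, ship:1, rice:1, stand:1, to:1, until:1, see:1
Most common: 'road' with frequency 2.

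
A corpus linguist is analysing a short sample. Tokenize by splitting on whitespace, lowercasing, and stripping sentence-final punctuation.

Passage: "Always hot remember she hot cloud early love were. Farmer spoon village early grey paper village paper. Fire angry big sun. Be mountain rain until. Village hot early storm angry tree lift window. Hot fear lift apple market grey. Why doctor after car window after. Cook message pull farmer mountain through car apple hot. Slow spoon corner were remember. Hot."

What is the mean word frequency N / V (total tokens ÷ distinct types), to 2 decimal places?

N = 60 tokens, V = 38 types.
Mean frequency = N / V = 60 / 38 = 1.58

1.58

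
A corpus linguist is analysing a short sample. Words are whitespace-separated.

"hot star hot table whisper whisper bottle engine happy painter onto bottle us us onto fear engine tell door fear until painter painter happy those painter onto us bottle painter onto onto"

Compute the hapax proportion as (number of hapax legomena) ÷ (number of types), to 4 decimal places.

Frequencies: painter:5, onto:5, bottle:3, us:3, hot:2, whisper:2, engine:2, happy:2, fear:2, star:1, table:1, tell:1, door:1, until:1, those:1
Hapax count = 6; type count = 15.
Ratio = 6 / 15 = 0.4000

0.4000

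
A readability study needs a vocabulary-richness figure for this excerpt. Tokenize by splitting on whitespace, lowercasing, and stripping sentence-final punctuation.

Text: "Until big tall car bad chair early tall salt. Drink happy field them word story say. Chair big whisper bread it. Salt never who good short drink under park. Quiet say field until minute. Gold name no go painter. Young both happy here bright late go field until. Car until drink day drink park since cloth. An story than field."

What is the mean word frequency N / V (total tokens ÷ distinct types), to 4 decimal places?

N = 60 tokens, V = 41 types.
Mean frequency = N / V = 60 / 41 = 1.4634

1.4634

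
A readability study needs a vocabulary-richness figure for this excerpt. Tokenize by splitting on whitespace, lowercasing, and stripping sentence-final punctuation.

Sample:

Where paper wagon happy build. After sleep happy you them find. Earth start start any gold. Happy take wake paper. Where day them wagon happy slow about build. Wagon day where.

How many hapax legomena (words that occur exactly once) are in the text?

11

Frequencies: happy:4, where:3, wagon:3, paper:2, build:2, them:2, start:2, day:2, after:1, sleep:1, you:1, find:1, earth:1, any:1, gold:1, take:1, wake:1, slow:1, about:1
Hapax (freq=1): about, after, any, earth, find, gold, sleep, slow, take, wake, you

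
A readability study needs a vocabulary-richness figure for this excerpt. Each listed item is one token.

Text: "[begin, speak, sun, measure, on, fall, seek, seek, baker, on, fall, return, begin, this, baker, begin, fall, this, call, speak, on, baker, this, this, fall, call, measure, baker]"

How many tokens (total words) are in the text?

28

Tokens: begin, speak, sun, measure, on, fall, seek, seek, baker, on, fall, return, begin, this, baker, begin, fall, this, call, speak, on, baker, this, this, fall, call, measure, baker
N = 28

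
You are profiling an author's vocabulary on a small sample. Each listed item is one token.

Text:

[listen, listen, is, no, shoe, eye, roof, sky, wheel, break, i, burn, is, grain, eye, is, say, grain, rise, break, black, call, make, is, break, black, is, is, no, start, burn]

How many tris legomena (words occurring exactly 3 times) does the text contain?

Frequencies: is:6, break:3, listen:2, no:2, eye:2, burn:2, grain:2, black:2, shoe:1, roof:1, sky:1, wheel:1, i:1, say:1, rise:1, call:1, make:1, start:1
Words with frequency 3: break

1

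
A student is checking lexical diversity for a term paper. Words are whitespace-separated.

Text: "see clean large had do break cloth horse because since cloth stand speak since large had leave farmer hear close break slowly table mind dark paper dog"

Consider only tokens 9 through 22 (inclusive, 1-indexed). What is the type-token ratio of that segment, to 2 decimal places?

Segment tokens 9–22: because, since, cloth, stand, speak, since, large, had, leave, farmer, hear, close, break, slowly
Segment N = 14, segment V = 13.
TTR = 13 / 14 = 0.93

0.93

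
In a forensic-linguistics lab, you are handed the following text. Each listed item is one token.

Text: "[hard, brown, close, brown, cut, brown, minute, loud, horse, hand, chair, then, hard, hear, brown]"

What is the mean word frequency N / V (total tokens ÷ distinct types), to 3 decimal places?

N = 15 tokens, V = 11 types.
Mean frequency = N / V = 15 / 11 = 1.364

1.364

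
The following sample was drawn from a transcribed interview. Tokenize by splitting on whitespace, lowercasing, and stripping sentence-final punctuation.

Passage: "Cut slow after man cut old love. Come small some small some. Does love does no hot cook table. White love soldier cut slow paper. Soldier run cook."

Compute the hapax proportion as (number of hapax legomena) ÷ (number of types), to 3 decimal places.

0.556

Frequencies: cut:3, love:3, slow:2, small:2, some:2, does:2, cook:2, soldier:2, after:1, man:1, old:1, come:1, no:1, hot:1, table:1, white:1, paper:1, run:1
Hapax count = 10; type count = 18.
Ratio = 10 / 18 = 0.556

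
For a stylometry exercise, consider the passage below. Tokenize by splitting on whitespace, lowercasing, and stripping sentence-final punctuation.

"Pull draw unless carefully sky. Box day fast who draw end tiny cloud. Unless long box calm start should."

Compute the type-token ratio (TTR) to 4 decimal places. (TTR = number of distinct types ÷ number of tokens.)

0.8421

N = 19 tokens, V = 16 types.
TTR = V / N = 16 / 19 = 0.8421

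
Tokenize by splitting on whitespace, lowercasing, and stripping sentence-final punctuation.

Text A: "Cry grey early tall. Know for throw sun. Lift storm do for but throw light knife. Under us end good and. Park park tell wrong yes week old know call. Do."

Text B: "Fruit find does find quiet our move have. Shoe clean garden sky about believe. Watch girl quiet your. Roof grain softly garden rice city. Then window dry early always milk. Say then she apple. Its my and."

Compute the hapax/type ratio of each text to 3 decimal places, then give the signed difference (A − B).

-0.071

A: hapax=21, V=26, ratio=0.808
B: hapax=29, V=33, ratio=0.879
Difference = 0.808 − 0.879 = -0.071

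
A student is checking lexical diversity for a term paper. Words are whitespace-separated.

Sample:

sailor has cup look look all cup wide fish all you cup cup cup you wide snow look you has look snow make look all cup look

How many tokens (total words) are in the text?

27

Tokens: sailor, has, cup, look, look, all, cup, wide, fish, all, you, cup, cup, cup, you, wide, snow, look, you, has, look, snow, make, look, all, cup, look
N = 27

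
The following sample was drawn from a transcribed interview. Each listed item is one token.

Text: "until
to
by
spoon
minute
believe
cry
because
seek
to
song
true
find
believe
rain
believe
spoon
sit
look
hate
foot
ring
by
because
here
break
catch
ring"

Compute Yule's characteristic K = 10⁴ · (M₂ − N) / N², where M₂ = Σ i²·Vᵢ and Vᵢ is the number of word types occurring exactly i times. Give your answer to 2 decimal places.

Frequencies: believe:3, to:2, by:2, spoon:2, because:2, ring:2, until:1, minute:1, cry:1, seek:1, song:1, true:1, find:1, rain:1, sit:1, look:1, hate:1, foot:1, here:1, break:1, … (1 more, each freq 1)
N = 28. Frequency spectrum: V_1=15, V_2=5, V_3=1
M₂ = 1²·15 + 2²·5 + 3²·1 = 44
K = 10000 × (44 − 28) / 28² = 204.08

204.08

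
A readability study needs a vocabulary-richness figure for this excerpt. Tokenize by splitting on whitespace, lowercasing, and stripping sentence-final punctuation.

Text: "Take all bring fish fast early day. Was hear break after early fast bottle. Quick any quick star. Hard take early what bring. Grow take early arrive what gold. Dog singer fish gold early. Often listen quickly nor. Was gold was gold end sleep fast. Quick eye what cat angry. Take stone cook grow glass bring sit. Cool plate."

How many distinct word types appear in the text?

Distinct types: {after, all, angry, any, arrive, bottle, break, bring, cat, cook, cool, day, dog, early, end, eye, fast, fish, glass, gold, grow, hard, hear, listen, nor, often, plate, quick, quickly, singer, sit, sleep, star, stone, take, was, what}
V = 37

37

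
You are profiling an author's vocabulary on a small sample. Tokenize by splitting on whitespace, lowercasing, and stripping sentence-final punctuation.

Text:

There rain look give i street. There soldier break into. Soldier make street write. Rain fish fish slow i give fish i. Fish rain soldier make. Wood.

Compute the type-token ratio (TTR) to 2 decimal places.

N = 27 tokens, V = 14 types.
TTR = V / N = 14 / 27 = 0.52

0.52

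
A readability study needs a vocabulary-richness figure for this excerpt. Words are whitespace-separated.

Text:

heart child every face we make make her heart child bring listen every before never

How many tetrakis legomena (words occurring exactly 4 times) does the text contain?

Frequencies: heart:2, child:2, every:2, make:2, face:1, we:1, her:1, bring:1, listen:1, before:1, never:1
Words with frequency 4: (none)

0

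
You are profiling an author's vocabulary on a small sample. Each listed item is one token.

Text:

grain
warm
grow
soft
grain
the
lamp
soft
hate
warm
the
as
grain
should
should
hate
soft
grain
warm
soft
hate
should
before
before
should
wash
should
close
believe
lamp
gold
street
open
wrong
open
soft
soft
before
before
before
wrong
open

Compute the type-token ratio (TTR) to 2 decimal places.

N = 42 tokens, V = 17 types.
TTR = V / N = 17 / 42 = 0.40

0.40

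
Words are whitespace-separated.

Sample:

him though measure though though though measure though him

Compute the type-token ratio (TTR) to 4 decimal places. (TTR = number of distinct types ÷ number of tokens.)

N = 9 tokens, V = 3 types.
TTR = V / N = 3 / 9 = 0.3333

0.3333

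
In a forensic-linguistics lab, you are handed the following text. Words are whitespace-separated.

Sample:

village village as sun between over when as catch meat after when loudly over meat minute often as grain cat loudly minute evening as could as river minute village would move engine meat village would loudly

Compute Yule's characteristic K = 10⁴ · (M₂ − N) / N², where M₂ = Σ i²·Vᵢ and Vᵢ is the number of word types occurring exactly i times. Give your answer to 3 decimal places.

432.099

Frequencies: as:5, village:4, meat:3, loudly:3, minute:3, over:2, when:2, would:2, sun:1, between:1, catch:1, after:1, often:1, grain:1, cat:1, evening:1, could:1, river:1, move:1, engine:1
N = 36. Frequency spectrum: V_1=12, V_2=3, V_3=3, V_4=1, V_5=1
M₂ = 1²·12 + 2²·3 + 3²·3 + 4²·1 + 5²·1 = 92
K = 10000 × (92 − 36) / 36² = 432.099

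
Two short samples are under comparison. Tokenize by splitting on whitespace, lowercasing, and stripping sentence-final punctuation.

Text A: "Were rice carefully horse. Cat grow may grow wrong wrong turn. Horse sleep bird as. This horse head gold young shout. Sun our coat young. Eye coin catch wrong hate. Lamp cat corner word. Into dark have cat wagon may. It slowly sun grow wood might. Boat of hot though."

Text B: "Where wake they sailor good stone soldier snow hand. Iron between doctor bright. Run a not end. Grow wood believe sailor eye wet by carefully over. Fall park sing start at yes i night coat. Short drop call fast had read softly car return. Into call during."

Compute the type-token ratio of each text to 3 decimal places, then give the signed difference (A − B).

TTR(A) = 39/50 = 0.780
TTR(B) = 45/47 = 0.957
Difference = 0.780 − 0.957 = -0.177

-0.177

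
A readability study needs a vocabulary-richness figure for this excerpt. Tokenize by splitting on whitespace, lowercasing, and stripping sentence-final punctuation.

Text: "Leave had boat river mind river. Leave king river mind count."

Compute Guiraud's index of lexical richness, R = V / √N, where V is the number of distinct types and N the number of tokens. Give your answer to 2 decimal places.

2.11

N = 11, V = 7.
√N = 3.316625
R = 7 / 3.316625 = 2.11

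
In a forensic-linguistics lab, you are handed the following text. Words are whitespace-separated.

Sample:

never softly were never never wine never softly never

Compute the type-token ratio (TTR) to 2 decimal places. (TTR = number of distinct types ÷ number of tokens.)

0.44

N = 9 tokens, V = 4 types.
TTR = V / N = 4 / 9 = 0.44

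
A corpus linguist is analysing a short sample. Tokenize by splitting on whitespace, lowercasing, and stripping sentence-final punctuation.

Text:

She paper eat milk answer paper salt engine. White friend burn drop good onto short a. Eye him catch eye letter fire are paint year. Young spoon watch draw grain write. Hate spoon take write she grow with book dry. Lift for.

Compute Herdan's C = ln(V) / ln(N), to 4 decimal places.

0.9661

N = 42, V = 37.
ln(V) = 3.610918, ln(N) = 3.737670
C = 3.610918 / 3.737670 = 0.9661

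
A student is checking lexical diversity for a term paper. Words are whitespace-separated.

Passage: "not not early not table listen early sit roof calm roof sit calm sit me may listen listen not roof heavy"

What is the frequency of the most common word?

Frequencies: not:4, listen:3, sit:3, roof:3, early:2, calm:2, table:1, me:1, may:1, heavy:1
Most common: 'not' with frequency 4.

4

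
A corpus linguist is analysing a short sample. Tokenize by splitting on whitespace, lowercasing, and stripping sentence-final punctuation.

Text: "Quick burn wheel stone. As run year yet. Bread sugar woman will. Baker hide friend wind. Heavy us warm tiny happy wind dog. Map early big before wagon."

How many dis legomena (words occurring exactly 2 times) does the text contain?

Frequencies: wind:2, quick:1, burn:1, wheel:1, stone:1, as:1, run:1, year:1, yet:1, bread:1, sugar:1, woman:1, will:1, baker:1, hide:1, friend:1, heavy:1, us:1, warm:1, tiny:1, … (7 more, each freq 1)
Words with frequency 2: wind

1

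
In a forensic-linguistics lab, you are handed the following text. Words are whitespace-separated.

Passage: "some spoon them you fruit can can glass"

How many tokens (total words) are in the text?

8

Tokens: some, spoon, them, you, fruit, can, can, glass
N = 8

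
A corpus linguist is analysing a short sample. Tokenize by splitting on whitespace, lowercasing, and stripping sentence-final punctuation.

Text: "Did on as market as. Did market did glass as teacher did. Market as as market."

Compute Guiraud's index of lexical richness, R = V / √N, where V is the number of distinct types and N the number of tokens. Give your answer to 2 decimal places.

1.50

N = 16, V = 6.
√N = 4.000000
R = 6 / 4.000000 = 1.50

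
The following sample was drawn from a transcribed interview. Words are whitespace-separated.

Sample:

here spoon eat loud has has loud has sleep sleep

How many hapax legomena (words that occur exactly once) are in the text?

Frequencies: has:3, loud:2, sleep:2, here:1, spoon:1, eat:1
Hapax (freq=1): eat, here, spoon

3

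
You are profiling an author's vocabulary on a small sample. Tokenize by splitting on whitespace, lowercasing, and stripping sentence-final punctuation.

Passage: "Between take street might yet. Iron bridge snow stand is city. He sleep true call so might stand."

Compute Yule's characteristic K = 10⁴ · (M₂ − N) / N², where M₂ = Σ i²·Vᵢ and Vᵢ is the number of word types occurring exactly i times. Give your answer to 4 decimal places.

123.4568

Frequencies: might:2, stand:2, between:1, take:1, street:1, yet:1, iron:1, bridge:1, snow:1, is:1, city:1, he:1, sleep:1, true:1, call:1, so:1
N = 18. Frequency spectrum: V_1=14, V_2=2
M₂ = 1²·14 + 2²·2 = 22
K = 10000 × (22 − 18) / 18² = 123.4568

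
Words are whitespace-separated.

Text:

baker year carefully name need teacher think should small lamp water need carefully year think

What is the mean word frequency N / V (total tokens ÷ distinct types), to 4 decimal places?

N = 15 tokens, V = 11 types.
Mean frequency = N / V = 15 / 11 = 1.3636

1.3636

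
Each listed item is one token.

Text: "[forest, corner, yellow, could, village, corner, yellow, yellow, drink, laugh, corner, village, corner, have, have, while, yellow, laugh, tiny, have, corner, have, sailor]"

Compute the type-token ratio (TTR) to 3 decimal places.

N = 23 tokens, V = 11 types.
TTR = V / N = 11 / 23 = 0.478

0.478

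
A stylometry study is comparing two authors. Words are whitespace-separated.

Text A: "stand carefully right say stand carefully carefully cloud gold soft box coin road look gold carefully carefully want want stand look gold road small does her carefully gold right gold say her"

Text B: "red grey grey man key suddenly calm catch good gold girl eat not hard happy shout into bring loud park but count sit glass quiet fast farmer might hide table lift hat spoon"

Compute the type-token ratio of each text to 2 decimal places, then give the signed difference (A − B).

TTR(A) = 15/32 = 0.47
TTR(B) = 32/33 = 0.97
Difference = 0.47 − 0.97 = -0.50

-0.50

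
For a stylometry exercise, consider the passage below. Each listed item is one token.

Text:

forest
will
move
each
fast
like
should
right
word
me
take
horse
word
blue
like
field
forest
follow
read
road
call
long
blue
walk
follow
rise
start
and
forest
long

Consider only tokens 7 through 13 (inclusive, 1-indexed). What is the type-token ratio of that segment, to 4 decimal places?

0.8571

Segment tokens 7–13: should, right, word, me, take, horse, word
Segment N = 7, segment V = 6.
TTR = 6 / 7 = 0.8571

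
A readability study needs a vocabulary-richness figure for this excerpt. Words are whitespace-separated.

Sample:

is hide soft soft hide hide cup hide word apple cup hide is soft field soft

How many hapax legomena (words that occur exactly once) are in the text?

Frequencies: hide:5, soft:4, is:2, cup:2, word:1, apple:1, field:1
Hapax (freq=1): apple, field, word

3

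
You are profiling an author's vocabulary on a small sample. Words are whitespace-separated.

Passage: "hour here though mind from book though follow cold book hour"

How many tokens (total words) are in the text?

11

Tokens: hour, here, though, mind, from, book, though, follow, cold, book, hour
N = 11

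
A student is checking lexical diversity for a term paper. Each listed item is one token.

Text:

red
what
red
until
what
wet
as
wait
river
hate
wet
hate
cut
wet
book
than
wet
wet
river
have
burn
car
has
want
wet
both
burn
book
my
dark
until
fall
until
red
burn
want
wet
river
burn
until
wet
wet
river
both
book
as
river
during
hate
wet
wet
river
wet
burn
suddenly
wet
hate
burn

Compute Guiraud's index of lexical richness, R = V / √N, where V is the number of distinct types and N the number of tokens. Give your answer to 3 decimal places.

2.889

N = 58, V = 22.
√N = 7.615773
R = 22 / 7.615773 = 2.889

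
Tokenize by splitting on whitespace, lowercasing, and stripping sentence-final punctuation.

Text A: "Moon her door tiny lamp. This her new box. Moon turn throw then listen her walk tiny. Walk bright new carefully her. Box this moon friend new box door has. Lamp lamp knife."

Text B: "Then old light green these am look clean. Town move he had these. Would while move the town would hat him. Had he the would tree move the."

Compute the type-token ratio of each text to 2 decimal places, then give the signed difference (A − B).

TTR(A) = 18/33 = 0.55
TTR(B) = 18/28 = 0.64
Difference = 0.55 − 0.64 = -0.09

-0.09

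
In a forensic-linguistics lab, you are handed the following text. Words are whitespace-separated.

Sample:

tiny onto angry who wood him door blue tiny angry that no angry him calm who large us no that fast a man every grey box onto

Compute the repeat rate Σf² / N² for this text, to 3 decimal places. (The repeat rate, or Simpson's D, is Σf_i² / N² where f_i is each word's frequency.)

Frequencies: angry:3, tiny:2, onto:2, who:2, him:2, that:2, no:2, wood:1, door:1, blue:1, calm:1, large:1, us:1, fast:1, a:1, man:1, every:1, grey:1, box:1
Σf² = 45; N² = 729
Repeat rate = 45 / 729 = 0.062

0.062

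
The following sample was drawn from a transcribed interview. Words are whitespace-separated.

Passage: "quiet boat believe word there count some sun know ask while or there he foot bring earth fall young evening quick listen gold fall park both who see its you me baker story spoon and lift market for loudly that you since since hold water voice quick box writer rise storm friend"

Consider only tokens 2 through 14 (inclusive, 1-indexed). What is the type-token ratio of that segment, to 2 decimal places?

0.92

Segment tokens 2–14: boat, believe, word, there, count, some, sun, know, ask, while, or, there, he
Segment N = 13, segment V = 12.
TTR = 12 / 13 = 0.92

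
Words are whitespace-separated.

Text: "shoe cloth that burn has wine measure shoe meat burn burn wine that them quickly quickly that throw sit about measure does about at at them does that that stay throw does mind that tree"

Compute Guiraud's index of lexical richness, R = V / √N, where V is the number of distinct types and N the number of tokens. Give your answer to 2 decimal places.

3.04

N = 35, V = 18.
√N = 5.916080
R = 18 / 5.916080 = 3.04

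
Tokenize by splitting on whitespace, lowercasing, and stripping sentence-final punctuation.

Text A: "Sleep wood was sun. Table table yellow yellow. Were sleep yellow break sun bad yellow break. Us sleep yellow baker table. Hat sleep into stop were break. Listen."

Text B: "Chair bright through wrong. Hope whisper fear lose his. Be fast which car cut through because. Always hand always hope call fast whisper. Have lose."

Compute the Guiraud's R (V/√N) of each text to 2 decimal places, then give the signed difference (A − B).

A: V=15, N=28, R=2.83
B: V=19, N=25, R=3.80
Difference = 2.83 − 3.80 = -0.97

-0.97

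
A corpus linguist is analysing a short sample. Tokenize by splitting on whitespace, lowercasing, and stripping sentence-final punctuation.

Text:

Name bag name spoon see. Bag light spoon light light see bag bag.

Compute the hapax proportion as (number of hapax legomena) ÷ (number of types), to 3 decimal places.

Frequencies: bag:4, light:3, name:2, spoon:2, see:2
Hapax count = 0; type count = 5.
Ratio = 0 / 5 = 0.000

0.000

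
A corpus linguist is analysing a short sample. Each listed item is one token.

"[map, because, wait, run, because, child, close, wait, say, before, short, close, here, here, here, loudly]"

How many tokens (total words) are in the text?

16

Tokens: map, because, wait, run, because, child, close, wait, say, before, short, close, here, here, here, loudly
N = 16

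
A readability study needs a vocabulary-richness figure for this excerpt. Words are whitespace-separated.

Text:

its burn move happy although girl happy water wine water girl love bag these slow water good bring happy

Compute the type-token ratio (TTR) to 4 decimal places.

0.7368

N = 19 tokens, V = 14 types.
TTR = V / N = 14 / 19 = 0.7368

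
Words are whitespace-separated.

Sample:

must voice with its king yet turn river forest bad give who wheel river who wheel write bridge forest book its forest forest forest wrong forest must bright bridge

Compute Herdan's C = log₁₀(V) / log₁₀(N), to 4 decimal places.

N = 29, V = 18.
log₁₀(V) = 1.255273, log₁₀(N) = 1.462398
C = 1.255273 / 1.462398 = 0.8584

0.8584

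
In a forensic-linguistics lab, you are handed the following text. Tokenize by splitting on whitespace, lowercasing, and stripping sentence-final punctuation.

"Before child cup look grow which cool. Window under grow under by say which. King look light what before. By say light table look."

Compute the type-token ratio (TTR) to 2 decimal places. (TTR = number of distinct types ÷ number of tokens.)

N = 24 tokens, V = 15 types.
TTR = V / N = 15 / 24 = 0.63

0.63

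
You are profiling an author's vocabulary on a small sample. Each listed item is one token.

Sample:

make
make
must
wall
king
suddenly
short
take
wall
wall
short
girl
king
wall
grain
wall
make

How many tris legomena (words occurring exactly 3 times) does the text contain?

Frequencies: wall:5, make:3, king:2, short:2, must:1, suddenly:1, take:1, girl:1, grain:1
Words with frequency 3: make

1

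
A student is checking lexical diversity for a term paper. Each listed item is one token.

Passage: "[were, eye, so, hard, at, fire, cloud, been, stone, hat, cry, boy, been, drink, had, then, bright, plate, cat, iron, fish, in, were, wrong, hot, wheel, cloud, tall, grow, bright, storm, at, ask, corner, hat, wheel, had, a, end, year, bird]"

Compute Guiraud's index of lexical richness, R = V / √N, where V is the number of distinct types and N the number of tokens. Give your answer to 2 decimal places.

N = 41, V = 33.
√N = 6.403124
R = 33 / 6.403124 = 5.15

5.15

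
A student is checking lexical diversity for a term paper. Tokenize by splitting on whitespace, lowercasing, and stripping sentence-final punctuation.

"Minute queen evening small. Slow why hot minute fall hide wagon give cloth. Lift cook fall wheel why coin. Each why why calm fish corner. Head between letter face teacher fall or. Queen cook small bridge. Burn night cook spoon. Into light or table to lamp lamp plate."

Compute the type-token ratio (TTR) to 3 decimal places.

N = 48 tokens, V = 36 types.
TTR = V / N = 36 / 48 = 0.750

0.750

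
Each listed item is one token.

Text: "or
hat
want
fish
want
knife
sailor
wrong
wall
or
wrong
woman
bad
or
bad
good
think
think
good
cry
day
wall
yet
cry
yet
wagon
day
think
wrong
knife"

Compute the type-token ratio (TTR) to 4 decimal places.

N = 30 tokens, V = 16 types.
TTR = V / N = 16 / 30 = 0.5333

0.5333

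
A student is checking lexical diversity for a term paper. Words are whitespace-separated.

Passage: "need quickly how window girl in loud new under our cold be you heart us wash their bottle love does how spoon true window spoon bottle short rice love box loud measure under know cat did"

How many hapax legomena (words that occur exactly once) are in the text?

Frequencies: how:2, window:2, loud:2, under:2, bottle:2, love:2, spoon:2, need:1, quickly:1, girl:1, in:1, new:1, our:1, cold:1, be:1, you:1, heart:1, us:1, wash:1, their:1, … (9 more, each freq 1)
Hapax (freq=1): be, box, cat, cold, did, does, girl, heart, in, know, measure, need, new, our, quickly, rice, short, their, true, us, wash, you

22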